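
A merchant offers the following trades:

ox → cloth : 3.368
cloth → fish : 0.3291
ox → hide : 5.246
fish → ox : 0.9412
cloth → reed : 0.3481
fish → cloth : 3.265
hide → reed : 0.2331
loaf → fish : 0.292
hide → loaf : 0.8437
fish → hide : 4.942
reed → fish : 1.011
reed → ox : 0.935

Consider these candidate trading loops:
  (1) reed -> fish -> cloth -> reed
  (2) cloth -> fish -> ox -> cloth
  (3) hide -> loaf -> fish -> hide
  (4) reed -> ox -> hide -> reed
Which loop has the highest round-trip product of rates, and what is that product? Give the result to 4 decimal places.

(1) 1.011 × 3.265 × 0.3481 = 1.14905
(2) 0.3291 × 0.9412 × 3.368 = 1.04323
(3) 0.8437 × 0.292 × 4.942 = 1.21751
(4) 0.935 × 5.246 × 0.2331 = 1.14336
Highest is cycle (3) at 1.2175 (>1, arbitrage).

1.2175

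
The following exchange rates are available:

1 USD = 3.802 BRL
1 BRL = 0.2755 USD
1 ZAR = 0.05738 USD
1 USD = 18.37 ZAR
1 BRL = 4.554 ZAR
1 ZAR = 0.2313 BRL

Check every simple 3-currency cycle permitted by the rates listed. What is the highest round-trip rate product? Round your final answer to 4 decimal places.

1.1706

BRL→USD→ZAR→BRL: 0.2755 × 18.37 × 0.2313 = 1.17059
BRL→ZAR→USD→BRL: 4.554 × 0.05738 × 3.802 = 0.99349
Maximum is BRL→USD→ZAR→BRL at 1.1706; arbitrage exists.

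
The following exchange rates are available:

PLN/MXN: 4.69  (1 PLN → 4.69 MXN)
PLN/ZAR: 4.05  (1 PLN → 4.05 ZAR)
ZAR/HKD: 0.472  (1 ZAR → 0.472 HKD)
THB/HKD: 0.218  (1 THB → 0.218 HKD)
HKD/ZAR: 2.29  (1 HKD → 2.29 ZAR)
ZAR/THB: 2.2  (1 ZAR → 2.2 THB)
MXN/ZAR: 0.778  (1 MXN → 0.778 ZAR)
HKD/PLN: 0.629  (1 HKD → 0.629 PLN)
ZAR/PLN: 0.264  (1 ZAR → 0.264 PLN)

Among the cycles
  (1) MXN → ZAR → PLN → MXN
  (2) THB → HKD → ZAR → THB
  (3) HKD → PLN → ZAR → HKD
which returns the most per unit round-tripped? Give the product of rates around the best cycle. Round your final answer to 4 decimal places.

(1) 0.778 × 0.264 × 4.69 = 0.96329
(2) 0.218 × 2.29 × 2.2 = 1.09828
(3) 0.629 × 4.05 × 0.472 = 1.20240
Highest is cycle (3) at 1.2024 (>1, arbitrage).

1.2024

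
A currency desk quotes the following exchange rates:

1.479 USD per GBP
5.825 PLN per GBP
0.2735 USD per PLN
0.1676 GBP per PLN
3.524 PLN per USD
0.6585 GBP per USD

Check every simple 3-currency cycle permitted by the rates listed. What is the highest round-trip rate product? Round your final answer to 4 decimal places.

GBP→PLN→USD→GBP: 5.825 × 0.2735 × 0.6585 = 1.04908
GBP→USD→PLN→GBP: 1.479 × 3.524 × 0.1676 = 0.87353
Maximum is GBP→PLN→USD→GBP at 1.0491; arbitrage exists.

1.0491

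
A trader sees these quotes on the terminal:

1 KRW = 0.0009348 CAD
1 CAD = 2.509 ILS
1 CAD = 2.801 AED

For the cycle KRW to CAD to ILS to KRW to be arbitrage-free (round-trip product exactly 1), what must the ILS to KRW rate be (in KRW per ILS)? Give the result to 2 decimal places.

426.36

Known legs of the cycle: 0.0009348 × 2.509 = 0.0023454132
For no arbitrage the full-cycle product must be 1, so the missing rate is 1 / 0.0023454132 ≈ 426.3641.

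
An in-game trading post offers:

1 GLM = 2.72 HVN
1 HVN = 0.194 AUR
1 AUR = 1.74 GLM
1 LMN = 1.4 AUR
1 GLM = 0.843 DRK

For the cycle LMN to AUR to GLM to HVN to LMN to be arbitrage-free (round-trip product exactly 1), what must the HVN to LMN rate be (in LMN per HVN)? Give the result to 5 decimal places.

Known legs of the cycle: 1.4 × 1.74 × 2.72 = 6.62592
For no arbitrage the full-cycle product must be 1, so the missing rate is 1 / 6.62592 ≈ 0.1509224.

0.15092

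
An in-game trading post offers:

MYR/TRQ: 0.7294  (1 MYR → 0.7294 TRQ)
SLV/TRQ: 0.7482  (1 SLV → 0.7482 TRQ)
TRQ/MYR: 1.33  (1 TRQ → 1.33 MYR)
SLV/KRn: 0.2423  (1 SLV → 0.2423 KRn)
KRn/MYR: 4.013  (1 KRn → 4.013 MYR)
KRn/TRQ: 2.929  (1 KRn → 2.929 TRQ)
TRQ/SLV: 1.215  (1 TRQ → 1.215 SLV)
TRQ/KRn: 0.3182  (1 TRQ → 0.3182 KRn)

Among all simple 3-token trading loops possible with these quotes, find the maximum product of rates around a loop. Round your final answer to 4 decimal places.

0.9314

KRn→MYR→TRQ→KRn: 4.013 × 0.7294 × 0.3182 = 0.93140
KRn→TRQ→SLV→KRn: 2.929 × 1.215 × 0.2423 = 0.86228
Maximum is KRn→MYR→TRQ→KRn at 0.9314; no arbitrage — every cycle loses value.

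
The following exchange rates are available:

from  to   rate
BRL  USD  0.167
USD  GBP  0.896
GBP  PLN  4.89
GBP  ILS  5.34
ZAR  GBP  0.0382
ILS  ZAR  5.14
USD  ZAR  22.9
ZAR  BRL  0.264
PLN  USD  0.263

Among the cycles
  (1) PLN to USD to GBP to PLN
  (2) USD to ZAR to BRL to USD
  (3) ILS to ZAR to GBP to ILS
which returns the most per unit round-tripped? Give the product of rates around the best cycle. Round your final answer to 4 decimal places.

(1) 0.263 × 0.896 × 4.89 = 1.15232
(2) 22.9 × 0.264 × 0.167 = 1.00962
(3) 5.14 × 0.0382 × 5.34 = 1.04850
Highest is cycle (1) at 1.1523 (>1, arbitrage).

1.1523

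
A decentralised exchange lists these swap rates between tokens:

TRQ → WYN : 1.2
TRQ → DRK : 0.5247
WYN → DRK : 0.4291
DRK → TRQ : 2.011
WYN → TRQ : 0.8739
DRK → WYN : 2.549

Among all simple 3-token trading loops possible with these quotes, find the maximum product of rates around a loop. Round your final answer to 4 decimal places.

TRQ→DRK→WYN→TRQ: 0.5247 × 2.549 × 0.8739 = 1.16881
TRQ→WYN→DRK→TRQ: 1.2 × 0.4291 × 2.011 = 1.03550
Maximum is TRQ→DRK→WYN→TRQ at 1.1688; arbitrage exists.

1.1688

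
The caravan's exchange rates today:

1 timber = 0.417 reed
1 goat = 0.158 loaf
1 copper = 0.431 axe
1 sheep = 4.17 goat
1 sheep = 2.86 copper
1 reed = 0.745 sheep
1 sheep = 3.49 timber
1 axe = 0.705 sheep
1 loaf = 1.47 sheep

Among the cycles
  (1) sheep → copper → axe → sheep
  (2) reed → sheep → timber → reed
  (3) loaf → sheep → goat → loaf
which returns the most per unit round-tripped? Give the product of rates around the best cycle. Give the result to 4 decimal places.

1.0842

(1) 2.86 × 0.431 × 0.705 = 0.86903
(2) 0.745 × 3.49 × 0.417 = 1.08422
(3) 1.47 × 4.17 × 0.158 = 0.96852
Highest is cycle (2) at 1.0842 (>1, arbitrage).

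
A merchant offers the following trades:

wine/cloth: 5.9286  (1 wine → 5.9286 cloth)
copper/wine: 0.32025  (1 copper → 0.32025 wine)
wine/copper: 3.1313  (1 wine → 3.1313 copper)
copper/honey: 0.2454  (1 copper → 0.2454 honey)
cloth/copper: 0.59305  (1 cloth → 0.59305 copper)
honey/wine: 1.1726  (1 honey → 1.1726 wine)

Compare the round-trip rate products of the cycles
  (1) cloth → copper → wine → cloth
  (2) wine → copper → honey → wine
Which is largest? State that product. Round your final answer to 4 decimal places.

1.1260

(1) 0.59305 × 0.32025 × 5.9286 = 1.12598
(2) 3.1313 × 0.2454 × 1.1726 = 0.90105
Highest is cycle (1) at 1.1260 (>1, arbitrage).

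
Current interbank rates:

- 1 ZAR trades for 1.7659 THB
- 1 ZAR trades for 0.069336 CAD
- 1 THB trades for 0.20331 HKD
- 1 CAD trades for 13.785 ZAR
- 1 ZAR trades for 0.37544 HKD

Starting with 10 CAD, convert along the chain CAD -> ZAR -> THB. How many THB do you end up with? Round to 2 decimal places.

10 CAD × 13.785 = 137.85 ZAR
137.85 ZAR × 1.7659 = 243.429315 THB

243.43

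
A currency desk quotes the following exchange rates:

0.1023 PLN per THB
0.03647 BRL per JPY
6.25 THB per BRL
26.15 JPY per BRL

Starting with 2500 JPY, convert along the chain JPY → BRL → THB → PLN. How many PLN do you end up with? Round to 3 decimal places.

58.295

2500 JPY × 0.03647 = 91.175 BRL
91.175 BRL × 6.25 = 569.84375 THB
569.84375 THB × 0.1023 = 58.295015625 PLN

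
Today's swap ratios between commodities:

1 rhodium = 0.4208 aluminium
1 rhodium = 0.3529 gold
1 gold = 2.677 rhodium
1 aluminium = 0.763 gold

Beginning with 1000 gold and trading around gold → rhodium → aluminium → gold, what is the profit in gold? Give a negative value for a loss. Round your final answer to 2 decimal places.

-140.49

1000 gold × 2.677 = 2677 rhodium
2677 rhodium × 0.4208 = 1126.4816 aluminium
1126.4816 aluminium × 0.763 = 859.5054608 gold
Net change: 859.5054608 − 1000 = -140.4945392 gold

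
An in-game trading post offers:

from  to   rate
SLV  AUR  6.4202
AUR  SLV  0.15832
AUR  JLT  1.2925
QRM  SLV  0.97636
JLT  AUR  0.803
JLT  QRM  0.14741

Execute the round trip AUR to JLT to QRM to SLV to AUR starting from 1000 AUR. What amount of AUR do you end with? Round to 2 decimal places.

1000 AUR × 1.2925 = 1292.5 JLT
1292.5 JLT × 0.14741 = 190.527425 QRM
190.527425 QRM × 0.97636 = 186.023356673 SLV
186.023356673 SLV × 6.4202 = 1194.3071545119946 AUR

1194.31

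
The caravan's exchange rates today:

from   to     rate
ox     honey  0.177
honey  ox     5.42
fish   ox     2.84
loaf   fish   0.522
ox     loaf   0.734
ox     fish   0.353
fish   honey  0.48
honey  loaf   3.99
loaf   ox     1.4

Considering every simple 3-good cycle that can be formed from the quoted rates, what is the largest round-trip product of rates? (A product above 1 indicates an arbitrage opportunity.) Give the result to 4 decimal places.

loaf→fish→ox→loaf: 0.522 × 2.84 × 0.734 = 1.08814
honey→loaf→fish→honey: 3.99 × 0.522 × 0.48 = 0.99973
honey→loaf→ox→honey: 3.99 × 1.4 × 0.177 = 0.98872
honey→ox→fish→honey: 5.42 × 0.353 × 0.48 = 0.91836
Maximum is loaf→fish→ox→loaf at 1.0881; arbitrage exists.

1.0881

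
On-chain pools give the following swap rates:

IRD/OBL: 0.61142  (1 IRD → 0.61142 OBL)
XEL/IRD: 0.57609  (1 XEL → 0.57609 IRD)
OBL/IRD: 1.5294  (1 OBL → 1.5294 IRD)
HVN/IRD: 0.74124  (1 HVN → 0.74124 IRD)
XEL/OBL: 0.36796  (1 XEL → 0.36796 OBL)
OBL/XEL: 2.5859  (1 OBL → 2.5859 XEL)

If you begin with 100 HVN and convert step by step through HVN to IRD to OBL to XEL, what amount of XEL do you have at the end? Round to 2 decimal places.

117.20

100 HVN × 0.74124 = 74.124 IRD
74.124 IRD × 0.61142 = 45.32089608 OBL
45.32089608 OBL × 2.5859 = 117.195305173272 XEL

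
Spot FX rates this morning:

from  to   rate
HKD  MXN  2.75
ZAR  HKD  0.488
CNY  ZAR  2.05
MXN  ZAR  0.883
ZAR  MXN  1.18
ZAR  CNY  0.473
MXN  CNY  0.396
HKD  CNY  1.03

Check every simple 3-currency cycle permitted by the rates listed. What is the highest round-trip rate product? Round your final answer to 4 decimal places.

1.1850

MXN→ZAR→HKD→MXN: 0.883 × 0.488 × 2.75 = 1.18499
HKD→CNY→ZAR→HKD: 1.03 × 2.05 × 0.488 = 1.03041
MXN→CNY→ZAR→MXN: 0.396 × 2.05 × 1.18 = 0.95792
Maximum is MXN→ZAR→HKD→MXN at 1.1850; arbitrage exists.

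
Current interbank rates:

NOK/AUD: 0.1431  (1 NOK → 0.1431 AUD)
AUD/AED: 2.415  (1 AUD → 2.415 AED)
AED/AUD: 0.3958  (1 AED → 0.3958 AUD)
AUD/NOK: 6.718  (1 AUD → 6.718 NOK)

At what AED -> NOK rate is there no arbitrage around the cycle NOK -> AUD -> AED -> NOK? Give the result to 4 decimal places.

2.8936

Known legs of the cycle: 0.1431 × 2.415 = 0.3455865
For no arbitrage the full-cycle product must be 1, so the missing rate is 1 / 0.3455865 ≈ 2.893632.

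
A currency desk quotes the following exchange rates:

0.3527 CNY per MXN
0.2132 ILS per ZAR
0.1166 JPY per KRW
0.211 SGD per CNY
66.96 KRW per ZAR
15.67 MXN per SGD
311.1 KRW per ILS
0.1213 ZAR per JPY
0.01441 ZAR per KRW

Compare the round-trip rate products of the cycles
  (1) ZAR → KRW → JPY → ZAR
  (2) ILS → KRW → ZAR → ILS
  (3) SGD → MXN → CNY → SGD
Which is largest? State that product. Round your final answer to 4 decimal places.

1.1662

(1) 66.96 × 0.1166 × 0.1213 = 0.94705
(2) 311.1 × 0.01441 × 0.2132 = 0.95577
(3) 15.67 × 0.3527 × 0.211 = 1.16616
Highest is cycle (3) at 1.1662 (>1, arbitrage).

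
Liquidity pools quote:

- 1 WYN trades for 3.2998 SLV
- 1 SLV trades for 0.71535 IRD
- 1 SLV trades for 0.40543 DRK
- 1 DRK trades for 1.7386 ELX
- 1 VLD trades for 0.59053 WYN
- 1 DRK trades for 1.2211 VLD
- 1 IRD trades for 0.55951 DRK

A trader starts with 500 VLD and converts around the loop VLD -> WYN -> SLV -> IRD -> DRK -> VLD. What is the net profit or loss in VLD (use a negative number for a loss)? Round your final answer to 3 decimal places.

-23.813

500 VLD × 0.59053 = 295.265 WYN
295.265 WYN × 3.2998 = 974.315447 SLV
974.315447 SLV × 0.71535 = 696.97655501145 IRD
696.97655501145 IRD × 0.55951 = 389.9653522944563895 DRK
389.9653522944563895 DRK × 1.2211 = 476.18669168676069721845 VLD
Net change: 476.18669168676069721845 − 500 = -23.81330831323930278155 VLD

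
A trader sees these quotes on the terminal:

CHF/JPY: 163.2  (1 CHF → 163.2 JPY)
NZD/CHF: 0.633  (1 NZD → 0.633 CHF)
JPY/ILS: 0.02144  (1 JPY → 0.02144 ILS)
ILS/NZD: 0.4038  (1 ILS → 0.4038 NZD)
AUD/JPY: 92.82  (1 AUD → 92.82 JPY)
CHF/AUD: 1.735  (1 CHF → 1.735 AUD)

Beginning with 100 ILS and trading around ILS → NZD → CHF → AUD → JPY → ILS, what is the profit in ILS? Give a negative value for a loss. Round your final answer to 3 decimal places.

100 ILS × 0.4038 = 40.38 NZD
40.38 NZD × 0.633 = 25.56054 CHF
25.56054 CHF × 1.735 = 44.3475369 AUD
44.3475369 AUD × 92.82 = 4116.338375058 JPY
4116.338375058 JPY × 0.02144 = 88.25429476124352 ILS
Net change: 88.25429476124352 − 100 = -11.74570523875648 ILS

-11.746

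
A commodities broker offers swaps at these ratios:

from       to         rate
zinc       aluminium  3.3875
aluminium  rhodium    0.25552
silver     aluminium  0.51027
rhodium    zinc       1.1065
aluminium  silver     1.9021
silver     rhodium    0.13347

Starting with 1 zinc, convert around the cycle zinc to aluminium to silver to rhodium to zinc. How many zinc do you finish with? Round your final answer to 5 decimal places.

1 zinc × 3.3875 = 3.3875 aluminium
3.3875 aluminium × 1.9021 = 6.44336375 silver
6.44336375 silver × 0.13347 = 0.8599957597125 rhodium
0.8599957597125 rhodium × 1.1065 = 0.95158530812188125 zinc

0.95159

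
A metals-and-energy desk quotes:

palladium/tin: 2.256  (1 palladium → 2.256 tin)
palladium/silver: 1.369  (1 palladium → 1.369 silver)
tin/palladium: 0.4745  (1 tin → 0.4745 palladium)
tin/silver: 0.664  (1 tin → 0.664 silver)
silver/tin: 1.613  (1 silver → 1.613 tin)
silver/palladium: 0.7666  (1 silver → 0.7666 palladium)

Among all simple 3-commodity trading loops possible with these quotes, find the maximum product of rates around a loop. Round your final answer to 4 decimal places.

1.1484

silver→palladium→tin→silver: 0.7666 × 2.256 × 0.664 = 1.14835
silver→tin→palladium→silver: 1.613 × 0.4745 × 1.369 = 1.04779
Maximum is silver→palladium→tin→silver at 1.1484; arbitrage exists.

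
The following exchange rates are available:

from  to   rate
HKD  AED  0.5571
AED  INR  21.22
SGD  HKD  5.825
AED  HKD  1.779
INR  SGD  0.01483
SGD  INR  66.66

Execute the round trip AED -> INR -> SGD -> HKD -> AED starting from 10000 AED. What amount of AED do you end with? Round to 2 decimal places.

10000 AED × 21.22 = 212200 INR
212200 INR × 0.01483 = 3146.926 SGD
3146.926 SGD × 5.825 = 18330.84395 HKD
18330.84395 HKD × 0.5571 = 10212.113164545 AED

10212.11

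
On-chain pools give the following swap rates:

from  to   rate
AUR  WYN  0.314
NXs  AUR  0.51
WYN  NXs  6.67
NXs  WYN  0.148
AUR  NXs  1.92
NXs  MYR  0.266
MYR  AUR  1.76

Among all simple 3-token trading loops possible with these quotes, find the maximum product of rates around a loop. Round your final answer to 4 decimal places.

1.0681

AUR→WYN→NXs→AUR: 0.314 × 6.67 × 0.51 = 1.06813
AUR→NXs→MYR→AUR: 1.92 × 0.266 × 1.76 = 0.89887
Maximum is AUR→WYN→NXs→AUR at 1.0681; arbitrage exists.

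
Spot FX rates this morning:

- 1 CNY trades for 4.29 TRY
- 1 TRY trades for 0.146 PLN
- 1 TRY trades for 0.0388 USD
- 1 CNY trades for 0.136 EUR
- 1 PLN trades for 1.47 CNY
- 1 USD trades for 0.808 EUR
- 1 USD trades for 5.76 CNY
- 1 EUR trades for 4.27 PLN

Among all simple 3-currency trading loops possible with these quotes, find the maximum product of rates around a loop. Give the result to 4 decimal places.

0.9588

USD→CNY→TRY→USD: 5.76 × 4.29 × 0.0388 = 0.95876
CNY→TRY→PLN→CNY: 4.29 × 0.146 × 1.47 = 0.92072
EUR→PLN→CNY→EUR: 4.27 × 1.47 × 0.136 = 0.85366
Maximum is USD→CNY→TRY→USD at 0.9588; no arbitrage — every cycle loses value.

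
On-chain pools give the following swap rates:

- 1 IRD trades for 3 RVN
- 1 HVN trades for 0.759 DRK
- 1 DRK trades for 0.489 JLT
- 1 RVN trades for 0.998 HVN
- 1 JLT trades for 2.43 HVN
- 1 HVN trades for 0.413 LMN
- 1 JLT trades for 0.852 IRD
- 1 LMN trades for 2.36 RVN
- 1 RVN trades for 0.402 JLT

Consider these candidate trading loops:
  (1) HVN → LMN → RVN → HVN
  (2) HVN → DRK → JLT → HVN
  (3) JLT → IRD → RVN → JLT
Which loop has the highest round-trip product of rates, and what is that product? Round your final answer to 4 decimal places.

1.0275

(1) 0.413 × 2.36 × 0.998 = 0.97273
(2) 0.759 × 0.489 × 2.43 = 0.90190
(3) 0.852 × 3 × 0.402 = 1.02751
Highest is cycle (3) at 1.0275 (>1, arbitrage).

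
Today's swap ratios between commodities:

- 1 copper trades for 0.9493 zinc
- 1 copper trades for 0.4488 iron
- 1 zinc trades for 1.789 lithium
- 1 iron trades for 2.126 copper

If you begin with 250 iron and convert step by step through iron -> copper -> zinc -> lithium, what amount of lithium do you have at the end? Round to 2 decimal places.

902.65

250 iron × 2.126 = 531.5 copper
531.5 copper × 0.9493 = 504.55295 zinc
504.55295 zinc × 1.789 = 902.64522755 lithium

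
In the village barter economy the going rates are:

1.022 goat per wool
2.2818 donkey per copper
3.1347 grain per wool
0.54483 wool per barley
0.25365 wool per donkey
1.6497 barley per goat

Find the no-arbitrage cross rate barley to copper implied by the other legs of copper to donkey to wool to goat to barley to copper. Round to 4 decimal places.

Known legs of the cycle: 2.2818 × 0.25365 × 1.022 × 1.6497 = 0.975816849081438
For no arbitrage the full-cycle product must be 1, so the missing rate is 1 / 0.975816849081438 ≈ 1.024782.

1.0248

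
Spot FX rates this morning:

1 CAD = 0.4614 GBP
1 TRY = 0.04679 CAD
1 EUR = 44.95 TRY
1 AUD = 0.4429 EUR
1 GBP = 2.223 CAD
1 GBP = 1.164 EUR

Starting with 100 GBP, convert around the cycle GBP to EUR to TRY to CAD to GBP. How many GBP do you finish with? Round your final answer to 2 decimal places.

112.96

100 GBP × 1.164 = 116.4 EUR
116.4 EUR × 44.95 = 5232.18 TRY
5232.18 TRY × 0.04679 = 244.8137022 CAD
244.8137022 CAD × 0.4614 = 112.95704219508 GBP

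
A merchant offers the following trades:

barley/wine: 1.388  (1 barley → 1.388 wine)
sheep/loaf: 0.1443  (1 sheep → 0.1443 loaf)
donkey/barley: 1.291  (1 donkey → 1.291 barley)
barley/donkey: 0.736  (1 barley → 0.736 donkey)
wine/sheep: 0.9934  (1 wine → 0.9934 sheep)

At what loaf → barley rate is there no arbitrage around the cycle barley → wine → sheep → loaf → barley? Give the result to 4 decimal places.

5.0260

Known legs of the cycle: 1.388 × 0.9934 × 0.1443 = 0.19896649656
For no arbitrage the full-cycle product must be 1, so the missing rate is 1 / 0.19896649656 ≈ 5.025972.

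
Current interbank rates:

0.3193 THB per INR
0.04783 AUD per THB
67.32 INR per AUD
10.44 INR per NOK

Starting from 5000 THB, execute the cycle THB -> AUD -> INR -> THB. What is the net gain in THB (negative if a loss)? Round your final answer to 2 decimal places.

140.60

5000 THB × 0.04783 = 239.15 AUD
239.15 AUD × 67.32 = 16099.578 INR
16099.578 INR × 0.3193 = 5140.5952554 THB
Net change: 5140.5952554 − 5000 = 140.5952554 THB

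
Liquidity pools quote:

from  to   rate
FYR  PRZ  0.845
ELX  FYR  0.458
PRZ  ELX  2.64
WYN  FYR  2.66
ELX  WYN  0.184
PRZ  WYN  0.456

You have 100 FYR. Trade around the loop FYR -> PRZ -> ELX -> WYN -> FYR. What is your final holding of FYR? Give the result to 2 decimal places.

109.18

100 FYR × 0.845 = 84.5 PRZ
84.5 PRZ × 2.64 = 223.08 ELX
223.08 ELX × 0.184 = 41.04672 WYN
41.04672 WYN × 2.66 = 109.1842752 FYR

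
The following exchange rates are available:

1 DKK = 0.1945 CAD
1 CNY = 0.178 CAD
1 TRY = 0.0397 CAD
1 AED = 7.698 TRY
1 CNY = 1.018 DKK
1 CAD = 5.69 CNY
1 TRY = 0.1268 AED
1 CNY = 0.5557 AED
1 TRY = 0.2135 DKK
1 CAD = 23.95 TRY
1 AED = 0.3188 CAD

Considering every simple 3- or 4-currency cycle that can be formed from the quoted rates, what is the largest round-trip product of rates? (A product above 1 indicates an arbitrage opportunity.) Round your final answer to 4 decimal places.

1.1266

DKK→CAD→CNY→DKK: 0.1945 × 5.69 × 1.018 = 1.12663
CNY→AED→CAD→CNY: 0.5557 × 0.3188 × 5.69 = 1.00802
DKK→CAD→TRY→DKK: 0.1945 × 23.95 × 0.2135 = 0.99454
TRY→AED→CAD→TRY: 0.1268 × 0.3188 × 23.95 = 0.96815
CNY→AED→TRY→CAD→CNY: 0.5557 × 7.698 × 0.0397 × 5.69 = 0.96632
Maximum is DKK→CAD→CNY→DKK at 1.1266; arbitrage exists.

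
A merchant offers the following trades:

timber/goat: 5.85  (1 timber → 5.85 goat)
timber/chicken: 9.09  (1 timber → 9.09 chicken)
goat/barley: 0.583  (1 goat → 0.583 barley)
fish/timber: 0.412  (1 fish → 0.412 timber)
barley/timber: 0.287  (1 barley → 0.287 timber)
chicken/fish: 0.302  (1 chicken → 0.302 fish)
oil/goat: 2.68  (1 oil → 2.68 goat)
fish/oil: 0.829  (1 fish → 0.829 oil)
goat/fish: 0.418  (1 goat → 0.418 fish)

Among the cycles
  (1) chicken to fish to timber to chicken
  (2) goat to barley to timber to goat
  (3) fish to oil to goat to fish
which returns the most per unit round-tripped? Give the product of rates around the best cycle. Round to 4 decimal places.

(1) 0.302 × 0.412 × 9.09 = 1.13101
(2) 0.583 × 0.287 × 5.85 = 0.97883
(3) 0.829 × 2.68 × 0.418 = 0.92868
Highest is cycle (1) at 1.1310 (>1, arbitrage).

1.1310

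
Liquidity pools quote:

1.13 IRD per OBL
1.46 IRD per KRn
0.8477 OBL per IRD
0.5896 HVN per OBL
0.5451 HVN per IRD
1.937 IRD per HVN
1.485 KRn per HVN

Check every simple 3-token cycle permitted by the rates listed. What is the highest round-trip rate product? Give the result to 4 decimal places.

KRn→IRD→HVN→KRn: 1.46 × 0.5451 × 1.485 = 1.18183
OBL→HVN→IRD→OBL: 0.5896 × 1.937 × 0.8477 = 0.96812
Maximum is KRn→IRD→HVN→KRn at 1.1818; arbitrage exists.

1.1818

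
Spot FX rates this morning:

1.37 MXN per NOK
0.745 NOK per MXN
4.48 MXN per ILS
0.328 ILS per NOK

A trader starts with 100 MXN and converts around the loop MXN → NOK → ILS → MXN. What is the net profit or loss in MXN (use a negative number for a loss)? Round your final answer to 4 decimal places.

9.4733

100 MXN × 0.745 = 74.5 NOK
74.5 NOK × 0.328 = 24.436 ILS
24.436 ILS × 4.48 = 109.47328 MXN
Net change: 109.47328 − 100 = 9.47328 MXN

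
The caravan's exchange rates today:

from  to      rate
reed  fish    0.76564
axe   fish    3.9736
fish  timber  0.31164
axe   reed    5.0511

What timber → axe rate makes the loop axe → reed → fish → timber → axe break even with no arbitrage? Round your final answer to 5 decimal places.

0.82973

Known legs of the cycle: 5.0511 × 0.76564 × 0.31164 = 1.20521291493456
For no arbitrage the full-cycle product must be 1, so the missing rate is 1 / 1.20521291493456 ≈ 0.8297289.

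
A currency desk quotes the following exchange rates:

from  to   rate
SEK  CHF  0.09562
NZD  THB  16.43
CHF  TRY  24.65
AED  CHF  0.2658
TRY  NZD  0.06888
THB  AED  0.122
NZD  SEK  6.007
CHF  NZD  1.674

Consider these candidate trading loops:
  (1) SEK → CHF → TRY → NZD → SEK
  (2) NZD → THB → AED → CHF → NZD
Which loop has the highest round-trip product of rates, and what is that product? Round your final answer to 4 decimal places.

0.9753

(1) 0.09562 × 24.65 × 0.06888 × 6.007 = 0.97525
(2) 16.43 × 0.122 × 0.2658 × 1.674 = 0.89188
Highest is cycle (1) at 0.9753 (≤1, no arbitrage).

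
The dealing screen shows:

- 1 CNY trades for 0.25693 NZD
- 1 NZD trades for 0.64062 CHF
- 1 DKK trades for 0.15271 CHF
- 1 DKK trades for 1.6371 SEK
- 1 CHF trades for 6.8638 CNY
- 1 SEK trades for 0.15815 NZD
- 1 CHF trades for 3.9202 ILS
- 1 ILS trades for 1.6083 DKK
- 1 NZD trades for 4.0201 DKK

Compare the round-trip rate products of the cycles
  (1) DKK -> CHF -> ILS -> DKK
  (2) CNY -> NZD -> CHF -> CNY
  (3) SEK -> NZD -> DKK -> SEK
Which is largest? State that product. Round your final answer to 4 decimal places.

(1) 0.15271 × 3.9202 × 1.6083 = 0.96281
(2) 0.25693 × 0.64062 × 6.8638 = 1.12974
(3) 0.15815 × 4.0201 × 1.6371 = 1.04083
Highest is cycle (2) at 1.1297 (>1, arbitrage).

1.1297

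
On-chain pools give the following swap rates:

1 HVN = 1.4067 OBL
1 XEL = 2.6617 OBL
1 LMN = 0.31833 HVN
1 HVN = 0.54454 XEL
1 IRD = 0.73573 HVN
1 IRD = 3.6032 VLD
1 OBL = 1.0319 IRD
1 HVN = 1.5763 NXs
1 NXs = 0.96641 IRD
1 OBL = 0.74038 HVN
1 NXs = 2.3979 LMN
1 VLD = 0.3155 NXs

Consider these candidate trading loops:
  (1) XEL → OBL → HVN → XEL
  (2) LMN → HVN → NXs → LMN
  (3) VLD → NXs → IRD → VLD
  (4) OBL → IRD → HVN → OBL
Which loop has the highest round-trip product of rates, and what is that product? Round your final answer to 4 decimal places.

(1) 2.6617 × 0.74038 × 0.54454 = 1.07311
(2) 0.31833 × 1.5763 × 2.3979 = 1.20323
(3) 0.3155 × 0.96641 × 3.6032 = 1.09862
(4) 1.0319 × 0.73573 × 1.4067 = 1.06797
Highest is cycle (2) at 1.2032 (>1, arbitrage).

1.2032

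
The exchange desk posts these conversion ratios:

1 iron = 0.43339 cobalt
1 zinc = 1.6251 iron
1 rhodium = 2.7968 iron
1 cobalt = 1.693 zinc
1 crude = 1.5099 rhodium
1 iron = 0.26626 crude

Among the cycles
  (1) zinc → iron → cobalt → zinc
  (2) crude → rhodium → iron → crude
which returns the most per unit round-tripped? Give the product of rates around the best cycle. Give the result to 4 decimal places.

(1) 1.6251 × 0.43339 × 1.693 = 1.19238
(2) 1.5099 × 2.7968 × 0.26626 = 1.12439
Highest is cycle (1) at 1.1924 (>1, arbitrage).

1.1924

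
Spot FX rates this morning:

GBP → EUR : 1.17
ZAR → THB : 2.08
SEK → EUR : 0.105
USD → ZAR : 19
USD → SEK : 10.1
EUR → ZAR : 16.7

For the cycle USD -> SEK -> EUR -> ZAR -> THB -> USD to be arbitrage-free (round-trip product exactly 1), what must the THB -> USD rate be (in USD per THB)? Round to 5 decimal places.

0.02715

Known legs of the cycle: 10.1 × 0.105 × 16.7 × 2.08 = 36.837528
For no arbitrage the full-cycle product must be 1, so the missing rate is 1 / 36.837528 ≈ 0.0271462.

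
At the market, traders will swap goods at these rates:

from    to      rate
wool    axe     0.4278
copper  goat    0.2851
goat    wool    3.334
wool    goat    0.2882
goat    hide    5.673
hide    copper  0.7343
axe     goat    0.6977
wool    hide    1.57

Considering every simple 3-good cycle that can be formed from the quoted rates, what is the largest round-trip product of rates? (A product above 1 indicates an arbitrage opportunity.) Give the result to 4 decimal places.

copper→goat→hide→copper: 0.2851 × 5.673 × 0.7343 = 1.18764
goat→wool→axe→goat: 3.334 × 0.4278 × 0.6977 = 0.99512
Maximum is copper→goat→hide→copper at 1.1876; arbitrage exists.

1.1876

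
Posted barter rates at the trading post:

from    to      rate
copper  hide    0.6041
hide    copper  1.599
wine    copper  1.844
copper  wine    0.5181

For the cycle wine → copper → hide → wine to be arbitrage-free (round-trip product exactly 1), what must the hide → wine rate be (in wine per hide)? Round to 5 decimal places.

0.89770

Known legs of the cycle: 1.844 × 0.6041 = 1.1139604
For no arbitrage the full-cycle product must be 1, so the missing rate is 1 / 1.1139604 ≈ 0.8976980.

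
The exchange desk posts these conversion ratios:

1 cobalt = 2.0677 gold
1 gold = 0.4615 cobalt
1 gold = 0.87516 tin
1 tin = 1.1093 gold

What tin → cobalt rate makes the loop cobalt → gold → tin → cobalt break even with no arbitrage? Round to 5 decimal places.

0.55262

Known legs of the cycle: 2.0677 × 0.87516 = 1.809568332
For no arbitrage the full-cycle product must be 1, so the missing rate is 1 / 1.809568332 ≈ 0.5526180.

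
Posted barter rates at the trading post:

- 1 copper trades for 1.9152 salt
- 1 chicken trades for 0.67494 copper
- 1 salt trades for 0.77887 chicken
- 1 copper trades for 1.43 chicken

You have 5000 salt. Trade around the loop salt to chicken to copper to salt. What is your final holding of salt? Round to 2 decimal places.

5000 salt × 0.77887 = 3894.35 chicken
3894.35 chicken × 0.67494 = 2628.452589 copper
2628.452589 copper × 1.9152 = 5034.0123984528 salt

5034.01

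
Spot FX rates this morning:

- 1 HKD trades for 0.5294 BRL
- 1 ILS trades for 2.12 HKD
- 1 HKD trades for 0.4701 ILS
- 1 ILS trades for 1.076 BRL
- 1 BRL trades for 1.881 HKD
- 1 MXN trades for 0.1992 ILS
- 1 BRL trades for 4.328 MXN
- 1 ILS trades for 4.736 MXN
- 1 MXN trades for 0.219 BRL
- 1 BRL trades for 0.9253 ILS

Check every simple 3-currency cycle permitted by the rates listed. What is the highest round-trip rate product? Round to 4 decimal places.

ILS→HKD→BRL→ILS: 2.12 × 0.5294 × 0.9253 = 1.03849
ILS→MXN→BRL→ILS: 4.736 × 0.219 × 0.9253 = 0.95971
ILS→BRL→HKD→ILS: 1.076 × 1.881 × 0.4701 = 0.95146
ILS→BRL→MXN→ILS: 1.076 × 4.328 × 0.1992 = 0.92766
Maximum is ILS→HKD→BRL→ILS at 1.0385; arbitrage exists.

1.0385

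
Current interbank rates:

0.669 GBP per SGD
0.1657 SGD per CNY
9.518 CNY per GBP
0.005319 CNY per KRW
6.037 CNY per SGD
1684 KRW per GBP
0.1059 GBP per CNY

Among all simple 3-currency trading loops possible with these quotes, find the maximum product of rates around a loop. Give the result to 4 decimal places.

1.0551

GBP→CNY→SGD→GBP: 9.518 × 0.1657 × 0.669 = 1.05510
GBP→KRW→CNY→GBP: 1684 × 0.005319 × 0.1059 = 0.94857
Maximum is GBP→CNY→SGD→GBP at 1.0551; arbitrage exists.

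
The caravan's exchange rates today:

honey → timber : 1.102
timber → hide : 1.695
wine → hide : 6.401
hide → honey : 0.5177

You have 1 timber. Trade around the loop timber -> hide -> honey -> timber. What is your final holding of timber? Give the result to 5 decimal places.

0.96701

1 timber × 1.695 = 1.695 hide
1.695 hide × 0.5177 = 0.8775015 honey
0.8775015 honey × 1.102 = 0.967006653 timber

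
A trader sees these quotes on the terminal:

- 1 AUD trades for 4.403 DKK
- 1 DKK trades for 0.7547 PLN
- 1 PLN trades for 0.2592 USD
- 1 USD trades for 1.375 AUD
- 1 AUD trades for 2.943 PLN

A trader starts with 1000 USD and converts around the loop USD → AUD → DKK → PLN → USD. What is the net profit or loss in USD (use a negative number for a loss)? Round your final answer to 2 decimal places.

184.30

1000 USD × 1.375 = 1375 AUD
1375 AUD × 4.403 = 6054.125 DKK
6054.125 DKK × 0.7547 = 4569.0481375 PLN
4569.0481375 PLN × 0.2592 = 1184.29727724 USD
Net change: 1184.29727724 − 1000 = 184.29727724 USD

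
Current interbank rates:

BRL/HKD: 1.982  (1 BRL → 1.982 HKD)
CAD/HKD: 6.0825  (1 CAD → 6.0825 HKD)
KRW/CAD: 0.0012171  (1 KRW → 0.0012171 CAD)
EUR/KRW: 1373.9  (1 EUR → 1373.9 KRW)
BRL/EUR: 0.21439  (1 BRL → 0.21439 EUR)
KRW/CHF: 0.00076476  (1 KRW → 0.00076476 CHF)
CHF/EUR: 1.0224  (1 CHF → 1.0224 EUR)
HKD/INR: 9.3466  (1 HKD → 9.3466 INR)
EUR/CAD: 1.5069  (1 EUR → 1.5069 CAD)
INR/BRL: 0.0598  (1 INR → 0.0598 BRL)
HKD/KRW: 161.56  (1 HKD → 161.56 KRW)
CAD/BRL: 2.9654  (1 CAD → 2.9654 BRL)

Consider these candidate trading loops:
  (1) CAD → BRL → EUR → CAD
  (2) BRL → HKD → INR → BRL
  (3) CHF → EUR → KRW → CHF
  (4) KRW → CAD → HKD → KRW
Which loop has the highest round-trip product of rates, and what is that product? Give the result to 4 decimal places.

1.1960

(1) 2.9654 × 0.21439 × 1.5069 = 0.95801
(2) 1.982 × 9.3466 × 0.0598 = 1.10779
(3) 1.0224 × 1373.9 × 0.00076476 = 1.07424
(4) 0.0012171 × 6.0825 × 161.56 = 1.19603
Highest is cycle (4) at 1.1960 (>1, arbitrage).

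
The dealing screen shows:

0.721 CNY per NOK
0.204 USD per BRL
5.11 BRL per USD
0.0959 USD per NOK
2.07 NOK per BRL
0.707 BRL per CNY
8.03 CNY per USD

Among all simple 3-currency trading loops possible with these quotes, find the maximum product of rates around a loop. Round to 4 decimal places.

1.1582

CNY→BRL→USD→CNY: 0.707 × 0.204 × 8.03 = 1.15815
CNY→BRL→NOK→CNY: 0.707 × 2.07 × 0.721 = 1.05518
BRL→NOK→USD→BRL: 2.07 × 0.0959 × 5.11 = 1.01440
Maximum is CNY→BRL→USD→CNY at 1.1582; arbitrage exists.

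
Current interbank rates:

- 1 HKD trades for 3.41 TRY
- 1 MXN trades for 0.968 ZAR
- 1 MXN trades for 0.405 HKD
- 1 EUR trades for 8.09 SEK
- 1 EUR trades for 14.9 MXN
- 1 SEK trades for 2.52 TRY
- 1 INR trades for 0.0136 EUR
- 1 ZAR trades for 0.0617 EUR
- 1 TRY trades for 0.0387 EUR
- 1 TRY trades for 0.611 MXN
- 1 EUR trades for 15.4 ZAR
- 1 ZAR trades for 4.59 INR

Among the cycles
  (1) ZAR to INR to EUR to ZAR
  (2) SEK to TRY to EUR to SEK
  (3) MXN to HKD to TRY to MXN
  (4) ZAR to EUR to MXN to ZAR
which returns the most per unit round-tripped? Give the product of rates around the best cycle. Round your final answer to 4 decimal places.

0.9613

(1) 4.59 × 0.0136 × 15.4 = 0.96133
(2) 2.52 × 0.0387 × 8.09 = 0.78897
(3) 0.405 × 3.41 × 0.611 = 0.84382
(4) 0.0617 × 14.9 × 0.968 = 0.88991
Highest is cycle (1) at 0.9613 (≤1, no arbitrage).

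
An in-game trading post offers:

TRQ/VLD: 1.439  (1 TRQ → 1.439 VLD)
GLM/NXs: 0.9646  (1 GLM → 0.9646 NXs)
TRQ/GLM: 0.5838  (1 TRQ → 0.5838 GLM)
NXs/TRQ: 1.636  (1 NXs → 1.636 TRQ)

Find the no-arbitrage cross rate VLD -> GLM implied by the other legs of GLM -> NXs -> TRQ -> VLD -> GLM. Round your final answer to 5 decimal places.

Known legs of the cycle: 0.9646 × 1.636 × 1.439 = 2.2708651784
For no arbitrage the full-cycle product must be 1, so the missing rate is 1 / 2.2708651784 ≈ 0.4403608.

0.44036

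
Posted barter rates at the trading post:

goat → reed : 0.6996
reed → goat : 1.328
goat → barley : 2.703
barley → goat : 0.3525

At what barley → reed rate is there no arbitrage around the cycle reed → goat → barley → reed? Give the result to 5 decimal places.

Known legs of the cycle: 1.328 × 2.703 = 3.589584
For no arbitrage the full-cycle product must be 1, so the missing rate is 1 / 3.589584 ≈ 0.2785838.

0.27858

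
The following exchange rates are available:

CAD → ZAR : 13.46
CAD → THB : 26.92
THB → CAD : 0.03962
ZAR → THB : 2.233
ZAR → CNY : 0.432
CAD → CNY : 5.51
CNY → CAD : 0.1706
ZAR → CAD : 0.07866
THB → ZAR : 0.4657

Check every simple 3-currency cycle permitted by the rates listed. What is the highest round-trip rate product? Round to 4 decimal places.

THB→CAD→ZAR→THB: 0.03962 × 13.46 × 2.233 = 1.19083
CNY→CAD→ZAR→CNY: 0.1706 × 13.46 × 0.432 = 0.99199
THB→ZAR→CAD→THB: 0.4657 × 0.07866 × 26.92 = 0.98613
Maximum is THB→CAD→ZAR→THB at 1.1908; arbitrage exists.

1.1908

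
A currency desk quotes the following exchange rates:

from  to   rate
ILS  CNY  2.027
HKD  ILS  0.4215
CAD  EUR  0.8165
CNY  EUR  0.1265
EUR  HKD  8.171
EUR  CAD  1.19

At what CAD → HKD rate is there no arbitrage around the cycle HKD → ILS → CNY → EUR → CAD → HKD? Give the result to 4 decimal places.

Known legs of the cycle: 0.4215 × 2.027 × 0.1265 × 1.19 = 0.1286141685675
For no arbitrage the full-cycle product must be 1, so the missing rate is 1 / 0.1286141685675 ≈ 7.775193.

7.7752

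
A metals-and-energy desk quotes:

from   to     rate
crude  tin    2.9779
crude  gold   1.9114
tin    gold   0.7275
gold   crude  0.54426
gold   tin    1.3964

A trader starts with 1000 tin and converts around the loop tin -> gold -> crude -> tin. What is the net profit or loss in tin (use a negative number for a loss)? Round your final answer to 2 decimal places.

1000 tin × 0.7275 = 727.5 gold
727.5 gold × 0.54426 = 395.94915 crude
395.94915 crude × 2.9779 = 1179.096973785 tin
Net change: 1179.096973785 − 1000 = 179.096973785 tin

179.10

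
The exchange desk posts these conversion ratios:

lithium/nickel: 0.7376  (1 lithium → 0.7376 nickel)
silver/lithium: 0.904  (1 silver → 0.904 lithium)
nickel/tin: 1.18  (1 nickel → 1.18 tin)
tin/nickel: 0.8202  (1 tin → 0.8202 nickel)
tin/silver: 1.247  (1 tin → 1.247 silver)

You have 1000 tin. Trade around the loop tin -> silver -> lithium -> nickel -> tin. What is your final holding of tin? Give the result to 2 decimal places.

981.16

1000 tin × 1.247 = 1247 silver
1247 silver × 0.904 = 1127.288 lithium
1127.288 lithium × 0.7376 = 831.4876288 nickel
831.4876288 nickel × 1.18 = 981.155401984 tin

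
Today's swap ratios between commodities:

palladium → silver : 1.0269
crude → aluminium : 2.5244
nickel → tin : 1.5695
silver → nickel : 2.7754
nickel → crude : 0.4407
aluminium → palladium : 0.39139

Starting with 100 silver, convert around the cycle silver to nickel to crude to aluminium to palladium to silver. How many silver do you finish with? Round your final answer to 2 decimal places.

100 silver × 2.7754 = 277.54 nickel
277.54 nickel × 0.4407 = 122.311878 crude
122.311878 crude × 2.5244 = 308.7641048232 aluminium
308.7641048232 aluminium × 0.39139 = 120.847182986752248 palladium
120.847182986752248 palladium × 1.0269 = 124.0979722090958834712 silver

124.10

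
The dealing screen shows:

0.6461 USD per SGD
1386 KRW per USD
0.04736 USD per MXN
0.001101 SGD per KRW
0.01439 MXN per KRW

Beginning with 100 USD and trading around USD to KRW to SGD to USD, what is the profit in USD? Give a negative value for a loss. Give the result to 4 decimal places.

100 USD × 1386 = 138600 KRW
138600 KRW × 0.001101 = 152.5986 SGD
152.5986 SGD × 0.6461 = 98.59395546 USD
Net change: 98.59395546 − 100 = -1.40604454 USD

-1.4060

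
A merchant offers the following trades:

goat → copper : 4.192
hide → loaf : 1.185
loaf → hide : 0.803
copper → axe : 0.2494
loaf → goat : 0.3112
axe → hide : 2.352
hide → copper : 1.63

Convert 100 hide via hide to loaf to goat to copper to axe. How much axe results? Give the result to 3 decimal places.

38.555

100 hide × 1.185 = 118.5 loaf
118.5 loaf × 0.3112 = 36.8772 goat
36.8772 goat × 4.192 = 154.5892224 copper
154.5892224 copper × 0.2494 = 38.55455206656 axe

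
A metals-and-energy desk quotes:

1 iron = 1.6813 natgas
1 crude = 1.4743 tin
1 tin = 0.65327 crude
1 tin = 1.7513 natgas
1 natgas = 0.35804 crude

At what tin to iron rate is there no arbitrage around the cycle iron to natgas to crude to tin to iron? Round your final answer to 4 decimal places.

1.1268

Known legs of the cycle: 1.6813 × 0.35804 × 1.4743 = 0.8874882808436
For no arbitrage the full-cycle product must be 1, so the missing rate is 1 / 0.8874882808436 ≈ 1.126775.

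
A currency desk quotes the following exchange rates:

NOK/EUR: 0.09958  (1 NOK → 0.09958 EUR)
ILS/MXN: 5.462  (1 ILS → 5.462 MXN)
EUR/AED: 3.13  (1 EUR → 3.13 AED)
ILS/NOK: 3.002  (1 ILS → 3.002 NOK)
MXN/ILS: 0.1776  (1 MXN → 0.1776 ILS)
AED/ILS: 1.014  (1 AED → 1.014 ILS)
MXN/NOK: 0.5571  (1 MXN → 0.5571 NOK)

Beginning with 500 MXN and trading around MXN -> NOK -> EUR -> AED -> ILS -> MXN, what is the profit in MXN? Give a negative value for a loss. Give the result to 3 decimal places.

500 MXN × 0.5571 = 278.55 NOK
278.55 NOK × 0.09958 = 27.738009 EUR
27.738009 EUR × 3.13 = 86.81996817 AED
86.81996817 AED × 1.014 = 88.03544772438 ILS
88.03544772438 ILS × 5.462 = 480.84961547056356 MXN
Net change: 480.84961547056356 − 500 = -19.15038452943644 MXN

-19.150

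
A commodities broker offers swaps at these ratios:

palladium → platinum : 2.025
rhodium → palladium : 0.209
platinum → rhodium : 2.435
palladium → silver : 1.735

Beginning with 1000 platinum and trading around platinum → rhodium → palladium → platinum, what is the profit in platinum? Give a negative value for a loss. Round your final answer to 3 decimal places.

1000 platinum × 2.435 = 2435 rhodium
2435 rhodium × 0.209 = 508.915 palladium
508.915 palladium × 2.025 = 1030.552875 platinum
Net change: 1030.552875 − 1000 = 30.552875 platinum

30.553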